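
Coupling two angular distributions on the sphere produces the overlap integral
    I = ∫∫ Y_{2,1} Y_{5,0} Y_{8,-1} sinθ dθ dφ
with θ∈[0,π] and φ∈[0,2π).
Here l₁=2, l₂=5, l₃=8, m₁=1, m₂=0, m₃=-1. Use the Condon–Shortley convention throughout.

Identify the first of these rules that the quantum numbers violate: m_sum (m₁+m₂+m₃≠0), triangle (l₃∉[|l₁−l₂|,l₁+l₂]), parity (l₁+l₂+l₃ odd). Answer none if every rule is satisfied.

azimuthal sum: 1 + 0 − 1 = 0  ✓
l₃ must lie in [3,7]; have l₃=8  ✗
L = 2 + 5 + 8 = 15 (odd)

triangle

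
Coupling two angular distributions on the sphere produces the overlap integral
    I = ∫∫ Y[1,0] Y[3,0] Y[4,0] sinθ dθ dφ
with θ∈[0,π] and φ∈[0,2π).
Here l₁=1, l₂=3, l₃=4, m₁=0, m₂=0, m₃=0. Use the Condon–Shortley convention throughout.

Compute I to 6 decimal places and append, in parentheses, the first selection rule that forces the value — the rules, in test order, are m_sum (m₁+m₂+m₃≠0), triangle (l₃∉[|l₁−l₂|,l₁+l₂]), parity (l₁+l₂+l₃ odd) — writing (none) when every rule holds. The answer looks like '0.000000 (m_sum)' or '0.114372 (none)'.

0.246233 (none)

Checks pass: Σm=0; 8 even; l₃=4∈[2,4].
(2·1+1)(2·3+1)(2·4+1) = 189
Δ: 0! 2! 6! / 9! → 1/252
sum: t=0:+1/36 = 1/36
3j²(1 3 4; 0 0 0) = Δ·Π!·Σ² = 4/63  (sign +1)
(m-triple is (0,0,0) — same symbol as above.)
combine: 4πI² = 189·4/63·4/63 = 16/21
take √, sign +1: I = 0.24623252
No selection rule forces the value: the integral is nonzero (none).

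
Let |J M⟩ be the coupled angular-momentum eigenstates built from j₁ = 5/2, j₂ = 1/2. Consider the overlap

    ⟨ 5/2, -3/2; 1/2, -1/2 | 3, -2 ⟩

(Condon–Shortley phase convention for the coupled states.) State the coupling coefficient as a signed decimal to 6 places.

j₁+j₂−J=0  J+j₁−j₂=5  J−j₁+j₂=1  j₁+j₂+J+1=7
(j₁±m₁, j₂±m₂, J±M) = (1,4,0,1,1,5)
P² = 480
sum k=0..0:
  [0] +1/24 = 1/24
S = 1/24
C² = P²·S² = 5/6 ; C = +0.912871

+0.912871  (= +√(5/6))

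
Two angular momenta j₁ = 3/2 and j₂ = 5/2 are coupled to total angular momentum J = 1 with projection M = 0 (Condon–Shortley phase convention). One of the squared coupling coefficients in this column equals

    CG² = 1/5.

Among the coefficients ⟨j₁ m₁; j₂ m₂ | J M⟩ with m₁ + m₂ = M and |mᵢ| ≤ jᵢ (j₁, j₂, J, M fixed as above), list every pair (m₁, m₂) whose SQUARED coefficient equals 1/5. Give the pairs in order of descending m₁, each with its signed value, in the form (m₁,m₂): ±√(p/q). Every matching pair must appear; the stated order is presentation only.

Admissible pairs with m₁+m₂ = M = 0: (-3/2,3/2), (-1/2,1/2), (1/2,-1/2), (3/2,-3/2)
  (m₁,m₂)=(3/2,-3/2): CG² = 1/5, CG = +√(1/5)   ← matches the target
  (m₁,m₂)=(1/2,-1/2): CG² = 3/10, CG = −√(3/10)
  (m₁,m₂)=(-1/2,1/2): CG² = 3/10, CG = +√(3/10)
  (m₁,m₂)=(-3/2,3/2): CG² = 1/5, CG = −√(1/5)   ← matches the target
Pairs with CG² = 1/5: (3/2,-3/2): +√(1/5); (-3/2,3/2): −√(1/5)

(3/2,-3/2): +√(1/5); (-3/2,3/2): −√(1/5)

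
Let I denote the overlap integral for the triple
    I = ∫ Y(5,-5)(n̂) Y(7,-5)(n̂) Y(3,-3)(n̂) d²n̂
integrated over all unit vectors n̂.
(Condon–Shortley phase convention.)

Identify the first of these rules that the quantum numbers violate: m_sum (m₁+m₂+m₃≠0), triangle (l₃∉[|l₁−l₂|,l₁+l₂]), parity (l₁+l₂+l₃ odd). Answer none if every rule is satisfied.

m_sum

Σmᵢ = -13  ✗
l₃∈[|l₁−l₂|,l₁+l₂]=[2,12], have l₃=3
Σlᵢ = 15 ⇒ odd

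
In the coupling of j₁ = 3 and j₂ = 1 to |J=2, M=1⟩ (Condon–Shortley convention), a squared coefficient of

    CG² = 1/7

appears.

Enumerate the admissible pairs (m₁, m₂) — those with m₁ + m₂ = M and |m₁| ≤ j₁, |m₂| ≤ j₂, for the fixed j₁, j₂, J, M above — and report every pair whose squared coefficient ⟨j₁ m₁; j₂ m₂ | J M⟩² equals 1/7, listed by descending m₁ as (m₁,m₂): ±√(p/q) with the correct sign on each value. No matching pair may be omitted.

Admissible pairs with m₁+m₂ = M = 1: (0,1), (1,0), (2,-1)
  (m₁,m₂)=(2,-1): CG² = 10/21, CG = +√(10/21)
  (m₁,m₂)=(1,0): CG² = 8/21, CG = −√(8/21)
  (m₁,m₂)=(0,1): CG² = 1/7, CG = +√(1/7)   ← matches the target
Pairs with CG² = 1/7: (0,1): +√(1/7)

(0,1): +√(1/7)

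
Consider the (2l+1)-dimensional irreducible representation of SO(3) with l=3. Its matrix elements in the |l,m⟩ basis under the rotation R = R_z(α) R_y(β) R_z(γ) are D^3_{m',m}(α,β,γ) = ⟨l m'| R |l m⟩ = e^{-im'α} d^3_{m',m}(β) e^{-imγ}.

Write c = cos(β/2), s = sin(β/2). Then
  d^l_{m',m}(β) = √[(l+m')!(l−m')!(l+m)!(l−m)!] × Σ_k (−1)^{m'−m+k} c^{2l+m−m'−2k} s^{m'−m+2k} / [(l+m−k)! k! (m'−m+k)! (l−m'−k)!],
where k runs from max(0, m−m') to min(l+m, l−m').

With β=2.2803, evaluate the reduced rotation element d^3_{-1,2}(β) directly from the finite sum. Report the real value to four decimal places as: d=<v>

d=-0.4727

d^3_{-1,2}(β=2.2803) via the finite sum:
With c≡cos(β/2)=0.417458 and s≡sin(β/2)=0.908696, N=[2·24·120·1]^{1/2}=75.894664
The bounds max(0,m−m')=3 and min(l+m,l−m')=4 give 2 terms
  k=3: (−1)^0·75.8947/(12)·0.4175^3·0.9087^3 = +0.345243
  k=4: (−1)^1·75.8947/(24)·0.4175^1·0.9087^5 = -0.817912
d^3_{-1,2}(2.2803) = +0.345243 -0.817912 = -0.472669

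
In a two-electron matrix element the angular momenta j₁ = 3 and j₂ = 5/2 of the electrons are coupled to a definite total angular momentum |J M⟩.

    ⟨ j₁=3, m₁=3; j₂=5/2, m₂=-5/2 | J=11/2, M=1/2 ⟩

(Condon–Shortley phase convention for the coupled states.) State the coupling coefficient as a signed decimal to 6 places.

+0.046524  (= +√(1/462))

triangle: 0!×6!×5!/12! = 86400/479001600
(j±m)!: 6!×0!×0!×5!×6!×5! = 7464960000
prefactor² = (2J+1)×Δ×N² = 1244160000/77
  k=0: +1/(0!×0!×0!×0!×6!×5!) = 1/86400
Σ = 1/86400  ⇒  CG² = 1244160000/77×(1/86400)² = 1/462
CG = +√(1/462) = +0.046524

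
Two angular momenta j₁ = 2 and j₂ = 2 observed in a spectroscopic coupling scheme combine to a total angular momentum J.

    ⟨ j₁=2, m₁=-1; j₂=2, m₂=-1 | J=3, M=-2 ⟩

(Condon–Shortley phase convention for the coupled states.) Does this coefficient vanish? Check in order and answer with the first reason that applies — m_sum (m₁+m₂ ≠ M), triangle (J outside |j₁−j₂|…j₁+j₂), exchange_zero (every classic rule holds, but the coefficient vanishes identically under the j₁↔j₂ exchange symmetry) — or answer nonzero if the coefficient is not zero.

exchange_zero

m-sum: m₁+m₂ = -1+(-1) = -2, M = -2  ✓
triangle: |j₁−j₂| = 0 ≤ J = 3 ≤ j₁+j₂ = 4  ✓
exchange: j₁=j₂ and m₁=m₂, and (−1)^(j₁+j₂−J) = (−1)^1 = −1 forces ⟨j₁m₁;j₂m₂|JM⟩ = −⟨j₂m₂;j₁m₁|JM⟩ = −⟨j₁m₁;j₂m₂|JM⟩ ⇒ the coefficient vanishes identically
Racah sum check: Σ_k collapses to 0 ⇒ CG = 0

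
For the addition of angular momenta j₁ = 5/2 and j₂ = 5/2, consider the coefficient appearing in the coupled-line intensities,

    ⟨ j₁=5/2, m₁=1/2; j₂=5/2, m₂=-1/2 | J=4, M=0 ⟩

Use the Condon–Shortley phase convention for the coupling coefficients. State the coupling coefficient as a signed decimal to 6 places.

triangle: 1!×4!×4!/10! = 576/3628800
(j±m)!: 3!×2!×2!×3!×4!×4! = 82944
prefactor² = (2J+1)×Δ×N² = 20736/175
  k=0: +1/(0!×1!×2!×2!×2!×2!) = 1/16
  k=1: −1/(1!×0!×1!×1!×3!×3!) = -1/36
Σ = 5/144  ⇒  CG² = 20736/175×(5/144)² = 1/7
CG = +√(1/7) = +0.377964

+0.377964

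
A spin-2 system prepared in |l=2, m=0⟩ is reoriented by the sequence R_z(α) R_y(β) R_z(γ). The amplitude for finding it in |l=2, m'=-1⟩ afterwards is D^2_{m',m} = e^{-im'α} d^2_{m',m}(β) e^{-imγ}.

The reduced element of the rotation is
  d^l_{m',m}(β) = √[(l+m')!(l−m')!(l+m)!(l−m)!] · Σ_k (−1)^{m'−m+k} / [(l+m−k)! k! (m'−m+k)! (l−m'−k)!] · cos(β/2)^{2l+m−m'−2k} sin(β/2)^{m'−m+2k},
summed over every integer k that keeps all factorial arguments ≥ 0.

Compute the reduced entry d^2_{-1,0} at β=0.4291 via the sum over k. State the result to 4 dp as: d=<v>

d=0.4634

d^2_{-1,0}(β=0.4291) via the finite sum:
With c≡cos(β/2)=0.977072 and s≡sin(β/2)=0.212908, N=[1·6·2·2]^{1/2}=4.898979
k∈{1,2} keeps every argument non-negative
  k=1: (−1)^0·4.8990/(2)·0.9771^3·0.2129^1 = +0.486460
  k=2: (−1)^1·4.8990/(2)·0.9771^1·0.2129^3 = -0.023098
d^2_{-1,0}(0.4291) = +0.486460 -0.023098 = +0.463362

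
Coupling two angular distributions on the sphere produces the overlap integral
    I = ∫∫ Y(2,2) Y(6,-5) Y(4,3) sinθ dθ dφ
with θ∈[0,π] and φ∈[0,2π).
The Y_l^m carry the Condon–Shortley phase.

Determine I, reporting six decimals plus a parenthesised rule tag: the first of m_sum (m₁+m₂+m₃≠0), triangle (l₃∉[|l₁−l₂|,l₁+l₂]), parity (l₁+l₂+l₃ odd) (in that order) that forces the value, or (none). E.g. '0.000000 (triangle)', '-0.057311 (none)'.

Checks pass: Σm=0; 12 even; l₃=4∈[4,8].
(2·2+1)(2·6+1)(2·4+1) = 585
Δ: 4! 0! 8! / 13! → 1/6435
sum: t=2:+1/2304 = 1/2304
3j²(2 6 4; 0 0 0) = Δ·Π!·Σ² = 5/143  (sign +1)
sum: t=0:+1/120960 = 1/120960
3j²(2 6 4; 2 -5 3) = Δ·Π!·Σ² = 2/39  (sign -1)
combine: 4πI² = 585·5/143·2/39 = 150/143
take √, sign -1: I = -0.28891672
No selection rule forces the value: the integral is nonzero (none).

-0.288917 (none)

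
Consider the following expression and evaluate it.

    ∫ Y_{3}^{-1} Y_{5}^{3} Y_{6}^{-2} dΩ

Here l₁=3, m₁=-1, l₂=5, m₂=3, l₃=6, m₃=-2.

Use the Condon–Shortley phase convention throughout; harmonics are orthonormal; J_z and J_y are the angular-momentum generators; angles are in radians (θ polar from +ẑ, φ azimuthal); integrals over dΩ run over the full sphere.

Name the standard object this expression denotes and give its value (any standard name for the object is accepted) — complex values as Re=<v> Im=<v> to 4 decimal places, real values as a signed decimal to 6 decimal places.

Gaunt coefficient, -0.145631

This is a Gaunt coefficient — the integral of a triple product of spherical harmonics over the sphere.
Checks pass: Σm=0; 14 even; l₃=6∈[2,8].
(2·3+1)(2·5+1)(2·6+1) = 1001
Δ: 2! 4! 8! / 15! → 1/675675
sum: t=0:+1/8640 t=1:−1/2304 t=2:+1/8640 = -7/34560
3j²(3 5 6; 0 0 0) = Δ·Π!·Σ² = 7/429  (sign -1)
sum: t=0:+1/1935360 t=1:−1/30240 t=2:+1/11520 = 1/18432
3j²(3 5 6; -1 3 -2) = Δ·Π!·Σ² = 7/429  (sign +1)
combine: 4πI² = 1001·7/429·7/429 = 343/1287
take √, sign -1: I = -0.14563067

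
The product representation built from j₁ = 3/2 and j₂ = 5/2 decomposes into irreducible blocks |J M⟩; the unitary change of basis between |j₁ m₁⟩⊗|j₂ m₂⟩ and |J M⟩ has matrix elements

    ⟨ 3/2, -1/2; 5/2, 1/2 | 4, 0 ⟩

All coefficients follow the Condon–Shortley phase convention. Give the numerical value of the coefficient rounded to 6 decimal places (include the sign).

+√(3/7) = +0.654654

triangle: 0!*3!*5!/9! = 720/362880
(j±m)!: 1!*2!*3!*2!*4!*4! = 13824
prefactor² = (2J+1)*Δ*N² = 1728/7
  k=0: +1/(0!*0!*2!*3!*1!*2!) = 1/24
Σ = 1/24  ⇒  CG² = 1728/7*(1/24)² = 3/7
CG = +√(3/7) = +0.654654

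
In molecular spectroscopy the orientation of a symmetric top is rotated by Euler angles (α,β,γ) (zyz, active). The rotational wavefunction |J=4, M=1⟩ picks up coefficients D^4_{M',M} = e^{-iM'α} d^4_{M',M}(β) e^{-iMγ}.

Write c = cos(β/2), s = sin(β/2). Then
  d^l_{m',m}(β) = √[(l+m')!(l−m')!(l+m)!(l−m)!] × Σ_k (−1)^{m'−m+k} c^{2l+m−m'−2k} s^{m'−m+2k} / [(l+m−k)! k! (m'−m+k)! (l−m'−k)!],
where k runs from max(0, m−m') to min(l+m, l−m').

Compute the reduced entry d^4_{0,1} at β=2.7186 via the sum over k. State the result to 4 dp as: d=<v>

d=-0.5902

d^4_{0,1}(β=2.7186) via the finite sum:
c=cos(2.718600/2)=0.209923, s=sin(2.718600/2)=0.977718; N=√[24·24·120·6]=643.987578
k∈{1,2,3,4} keeps every argument non-negative
  k=1: (−1)^0·643.9876/(144)·0.2099^7·0.9777^1 = +0.000079
  k=2: (−1)^1·643.9876/(24)·0.2099^5·0.9777^3 = -0.010224
  k=3: (−1)^2·643.9876/(24)·0.2099^3·0.9777^5 = +0.221776
  k=4: (−1)^3·643.9876/(144)·0.2099^1·0.9777^7 = -0.801808
d^4_{0,1}(2.7186) = +0.000079 -0.010224 +0.221776 -0.801808 = -0.590177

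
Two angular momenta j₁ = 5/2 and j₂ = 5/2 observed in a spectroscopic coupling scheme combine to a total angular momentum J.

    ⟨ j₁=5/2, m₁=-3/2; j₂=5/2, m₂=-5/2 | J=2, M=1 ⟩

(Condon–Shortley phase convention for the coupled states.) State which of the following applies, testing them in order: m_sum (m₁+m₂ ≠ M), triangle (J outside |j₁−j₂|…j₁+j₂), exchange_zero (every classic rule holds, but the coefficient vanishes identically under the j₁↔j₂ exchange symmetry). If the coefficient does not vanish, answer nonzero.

m-sum: m₁+m₂ = -3/2+(-5/2) = -4, M = 1  ✗ ⇒ coefficient is 0

m_sum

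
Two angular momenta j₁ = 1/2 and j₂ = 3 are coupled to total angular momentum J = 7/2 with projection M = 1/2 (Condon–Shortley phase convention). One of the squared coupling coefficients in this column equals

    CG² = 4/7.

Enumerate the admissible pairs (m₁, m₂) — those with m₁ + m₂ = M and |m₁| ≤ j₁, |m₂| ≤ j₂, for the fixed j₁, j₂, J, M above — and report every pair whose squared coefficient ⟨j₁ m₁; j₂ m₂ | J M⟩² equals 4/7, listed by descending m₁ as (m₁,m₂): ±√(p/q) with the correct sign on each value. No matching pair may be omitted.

Admissible pairs with m₁+m₂ = M = 1/2: (-1/2,1), (1/2,0)
  (m₁,m₂)=(1/2,0): CG² = 4/7, CG = +√(4/7)   ← matches the target
  (m₁,m₂)=(-1/2,1): CG² = 3/7, CG = +√(3/7)
Pairs with CG² = 4/7: (1/2,0): +√(4/7)

(1/2,0): +√(4/7)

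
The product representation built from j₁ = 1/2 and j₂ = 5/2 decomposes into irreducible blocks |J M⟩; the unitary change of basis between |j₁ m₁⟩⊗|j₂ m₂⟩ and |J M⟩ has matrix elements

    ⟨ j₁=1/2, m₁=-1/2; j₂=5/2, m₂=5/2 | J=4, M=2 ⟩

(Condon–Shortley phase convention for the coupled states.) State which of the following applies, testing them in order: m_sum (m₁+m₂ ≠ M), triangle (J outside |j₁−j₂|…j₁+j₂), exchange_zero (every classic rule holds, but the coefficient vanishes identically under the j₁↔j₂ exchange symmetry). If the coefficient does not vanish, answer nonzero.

triangle

m-sum: m₁+m₂ = -1/2+5/2 = 2, M = 2  ✓
triangle: need |j₁−j₂| ≤ J ≤ j₁+j₂, i.e. J ∈ [2, 3]; J = 4 is outside ✗ ⇒ coefficient is 0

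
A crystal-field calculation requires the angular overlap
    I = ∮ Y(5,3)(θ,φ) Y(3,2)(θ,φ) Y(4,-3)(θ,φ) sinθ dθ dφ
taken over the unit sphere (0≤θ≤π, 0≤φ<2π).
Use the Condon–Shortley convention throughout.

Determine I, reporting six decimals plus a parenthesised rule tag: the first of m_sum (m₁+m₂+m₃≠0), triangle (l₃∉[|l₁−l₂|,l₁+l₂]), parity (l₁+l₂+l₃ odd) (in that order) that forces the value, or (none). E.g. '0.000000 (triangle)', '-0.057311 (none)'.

Σmᵢ = 2 ≠ 0, so the φ-integral vanishes; I = 0

0.000000 (m_sum)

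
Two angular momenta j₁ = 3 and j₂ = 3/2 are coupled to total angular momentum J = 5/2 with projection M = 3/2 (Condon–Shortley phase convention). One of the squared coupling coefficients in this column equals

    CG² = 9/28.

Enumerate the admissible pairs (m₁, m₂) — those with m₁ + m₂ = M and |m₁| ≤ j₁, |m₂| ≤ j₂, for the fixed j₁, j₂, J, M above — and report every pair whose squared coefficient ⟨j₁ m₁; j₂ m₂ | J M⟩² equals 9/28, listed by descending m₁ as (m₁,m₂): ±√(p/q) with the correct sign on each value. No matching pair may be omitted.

(3,-3/2): +√(9/28)

Admissible pairs with m₁+m₂ = M = 3/2: (0,3/2), (1,1/2), (2,-1/2), (3,-3/2)
  (m₁,m₂)=(3,-3/2): CG² = 9/28, CG = +√(9/28)   ← matches the target
  (m₁,m₂)=(2,-1/2): CG² = 1/14, CG = +√(1/14)
  (m₁,m₂)=(1,1/2): CG² = 7/20, CG = −√(7/20)
  (m₁,m₂)=(0,3/2): CG² = 9/35, CG = +√(9/35)
Pairs with CG² = 9/28: (3,-3/2): +√(9/28)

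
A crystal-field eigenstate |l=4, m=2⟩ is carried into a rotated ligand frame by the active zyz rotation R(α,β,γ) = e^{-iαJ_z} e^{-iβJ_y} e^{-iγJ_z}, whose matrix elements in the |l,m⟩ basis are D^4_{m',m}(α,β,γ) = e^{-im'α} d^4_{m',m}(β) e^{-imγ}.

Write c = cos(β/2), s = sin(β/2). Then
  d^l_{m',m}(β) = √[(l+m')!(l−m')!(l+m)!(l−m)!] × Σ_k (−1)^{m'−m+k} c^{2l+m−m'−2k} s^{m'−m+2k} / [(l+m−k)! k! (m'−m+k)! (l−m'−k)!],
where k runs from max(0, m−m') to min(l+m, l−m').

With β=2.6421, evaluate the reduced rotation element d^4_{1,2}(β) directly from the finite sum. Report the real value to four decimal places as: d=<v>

d=0.1648

d^4_{1,2}(β=2.6421) via the finite sum:
c=cos(2.642100/2)=0.247158, s=sin(2.642100/2)=0.968975; N=√[120·6·720·2]=1018.233765
k: max(0,(2)−(1))=1 … min(4+(2),4−(1))=3
  k=1: (−1)^0·1018.2338/(240)·0.2472^7·0.9690^1 = +0.000232
  k=2: (−1)^1·1018.2338/(48)·0.2472^5·0.9690^3 = -0.017800
  k=3: (−1)^2·1018.2338/(72)·0.2472^3·0.9690^5 = +0.182391
d^4_{1,2}(2.6421) = +0.000232 -0.017800 +0.182391 = +0.164823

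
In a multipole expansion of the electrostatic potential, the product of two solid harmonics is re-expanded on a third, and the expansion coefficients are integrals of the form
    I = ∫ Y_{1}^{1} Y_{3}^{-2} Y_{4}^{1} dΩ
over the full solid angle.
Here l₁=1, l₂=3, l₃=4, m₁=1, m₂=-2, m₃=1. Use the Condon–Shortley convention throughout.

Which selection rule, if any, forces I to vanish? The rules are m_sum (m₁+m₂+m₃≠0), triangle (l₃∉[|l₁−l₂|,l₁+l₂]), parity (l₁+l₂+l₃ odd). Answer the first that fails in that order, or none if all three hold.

none

azimuthal sum: 1 − 2 + 1 = 0  ✓
2 ≤ 4 ≤ 4 (triangle on l)  ✓
L = 1 + 3 + 4 = 8 (even)  ✓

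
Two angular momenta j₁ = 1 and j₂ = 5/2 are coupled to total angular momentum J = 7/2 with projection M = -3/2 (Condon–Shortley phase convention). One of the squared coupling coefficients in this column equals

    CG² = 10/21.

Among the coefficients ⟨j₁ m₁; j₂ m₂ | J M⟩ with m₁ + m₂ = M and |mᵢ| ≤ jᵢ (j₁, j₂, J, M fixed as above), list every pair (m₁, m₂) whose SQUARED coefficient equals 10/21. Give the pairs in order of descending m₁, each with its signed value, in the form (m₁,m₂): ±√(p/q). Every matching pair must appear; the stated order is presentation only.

Admissible pairs with m₁+m₂ = M = -3/2: (-1,-1/2), (0,-3/2), (1,-5/2)
  (m₁,m₂)=(1,-5/2): CG² = 1/21, CG = +√(1/21)
  (m₁,m₂)=(0,-3/2): CG² = 10/21, CG = +√(10/21)   ← matches the target
  (m₁,m₂)=(-1,-1/2): CG² = 10/21, CG = +√(10/21)   ← matches the target
Pairs with CG² = 10/21: (0,-3/2): +√(10/21); (-1,-1/2): +√(10/21)

(0,-3/2): +√(10/21); (-1,-1/2): +√(10/21)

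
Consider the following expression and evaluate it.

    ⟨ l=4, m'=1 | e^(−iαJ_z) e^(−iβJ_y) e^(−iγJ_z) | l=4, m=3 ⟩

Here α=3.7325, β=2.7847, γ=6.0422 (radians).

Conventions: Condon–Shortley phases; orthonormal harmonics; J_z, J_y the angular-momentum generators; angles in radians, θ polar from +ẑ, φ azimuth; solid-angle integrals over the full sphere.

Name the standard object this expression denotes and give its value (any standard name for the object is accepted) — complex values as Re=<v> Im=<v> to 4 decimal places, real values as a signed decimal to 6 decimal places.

Wigner D-matrix element, Re=0.0120 Im=0.0016

This is a Wigner D-matrix element — the rotation-matrix element ⟨l m'| R(α,β,γ) |l m⟩ in the angular-momentum basis.
D^4_{1,3}(3.7325,2.7847,6.0422) = e^{-i·1·3.7325}·d^4_{1,3}(2.7847)·e^{-i·3·6.0422}. Compute d first:
c=cos(2.784700/2)=0.177501, s=sin(2.784700/2)=0.984121; N=√[120·6·5040·1]=1904.940944
Admissible k: 2..3 (factorial args all ≥0)
  k=2: (−1)^0·1904.9409/(240)·0.1775^6·0.9841^2 = +0.000240
  k=3: (−1)^1·1904.9409/(144)·0.1775^4·0.9841^4 = -0.012317
d^4_{1,3}(2.7847) = +0.000240 -0.012317 = -0.012077
Attach z-rotation phases: D = e^{-i(1)(3.7325)}·(-0.012077)·e^{-i(3)(6.0422)} = +0.011972+0.001590i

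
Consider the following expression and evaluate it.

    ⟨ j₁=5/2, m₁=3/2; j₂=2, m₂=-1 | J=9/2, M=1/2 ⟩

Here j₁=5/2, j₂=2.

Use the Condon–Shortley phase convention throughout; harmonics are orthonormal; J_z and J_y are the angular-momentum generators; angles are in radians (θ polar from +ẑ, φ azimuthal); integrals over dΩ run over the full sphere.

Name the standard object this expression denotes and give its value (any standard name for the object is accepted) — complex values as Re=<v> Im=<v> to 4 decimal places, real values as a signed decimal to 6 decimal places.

Clebsch–Gordan coefficient, +√(10/63) ≈ +0.398410

This is a Clebsch–Gordan (vector-coupling) coefficient.
triangle: 0!×5!×4!/10! = 2880/3628800
(j±m)!: 4!×1!×1!×3!×5!×4! = 414720
prefactor² = (2J+1)×Δ×N² = 23040/7
  k=0: +1/(0!×0!×1!×1!×4!×3!) = 1/144
Σ = 1/144  ⇒  CG² = 23040/7×(1/144)² = 10/63
CG = +√(10/63) = +0.398410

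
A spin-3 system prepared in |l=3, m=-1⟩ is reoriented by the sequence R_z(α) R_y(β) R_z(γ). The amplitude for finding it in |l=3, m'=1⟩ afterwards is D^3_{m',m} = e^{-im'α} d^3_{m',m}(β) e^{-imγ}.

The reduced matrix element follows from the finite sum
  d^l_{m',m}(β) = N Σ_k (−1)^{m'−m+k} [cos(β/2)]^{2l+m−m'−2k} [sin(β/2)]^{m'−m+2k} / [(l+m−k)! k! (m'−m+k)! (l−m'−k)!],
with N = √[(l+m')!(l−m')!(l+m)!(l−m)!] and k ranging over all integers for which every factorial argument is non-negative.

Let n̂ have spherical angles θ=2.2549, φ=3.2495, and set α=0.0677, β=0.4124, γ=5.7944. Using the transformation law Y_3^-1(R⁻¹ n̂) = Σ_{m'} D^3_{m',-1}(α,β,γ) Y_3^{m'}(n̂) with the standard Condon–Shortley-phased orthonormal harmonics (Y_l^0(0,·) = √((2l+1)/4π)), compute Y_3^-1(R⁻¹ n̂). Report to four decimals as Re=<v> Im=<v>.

Re=-0.3706 Im=0.2308

Need the full column D^3_{m',-1} for m'=−3..3 at α=0.0677, β=0.4124, γ=5.7944.
cos(β/2)=0.978816, sin(β/2)=0.204742
d^3_{-3,-1}: single k=2 term ⇒ +0.149026;  D = +0.142986-0.041998i
d^3_{-2,-1}: k∈[1..2] ⇒ +0.581717 -0.050904 = +0.530813;  D = +0.498012-0.183702i
d^3_{-1,-1}: k∈[0..2] ⇒ +0.879440 -0.307828 +0.010101 = +0.581714;  D = +0.530899-0.237776i
d^3_{0,-1}: k∈[0..2] ⇒ -0.637239 +0.083644 -0.001220 = -0.554815;  D = -0.489849+0.260516i
d^3_{1,-1}: k∈[0..2] ⇒ +0.230871 -0.013468 +0.000074 = +0.217476;  D = +0.184662-0.114872i
d^3_{2,-1}: k∈[0..1] ⇒ -0.050904 +0.001114 = -0.049791;  D = -0.040402+0.029099i
d^3_{3,-1}: single k=0 term ⇒ +0.006520;  D = +0.005021-0.004160i
Y_3^{m'}(θ=2.2549,φ=3.2495) and Σ D·Y over m':
  (+0.1430-0.0420i)·(-0.1841+0.0618i)  (+0.4980-0.1837i)·(-0.3789+0.0831i)  (+0.5309-0.2378i)·(-0.2483+0.0269i)  (-0.4898+0.2605i)·(+0.2366+0.0000i)  (+0.1847-0.1149i)·(+0.2483+0.0269i)  (-0.0404+0.0291i)·(-0.3789-0.0831i)  (+0.0050-0.0042i)·(+0.1841+0.0618i)
Y_3^-1(R⁻¹ n̂) = -0.370612+0.230796i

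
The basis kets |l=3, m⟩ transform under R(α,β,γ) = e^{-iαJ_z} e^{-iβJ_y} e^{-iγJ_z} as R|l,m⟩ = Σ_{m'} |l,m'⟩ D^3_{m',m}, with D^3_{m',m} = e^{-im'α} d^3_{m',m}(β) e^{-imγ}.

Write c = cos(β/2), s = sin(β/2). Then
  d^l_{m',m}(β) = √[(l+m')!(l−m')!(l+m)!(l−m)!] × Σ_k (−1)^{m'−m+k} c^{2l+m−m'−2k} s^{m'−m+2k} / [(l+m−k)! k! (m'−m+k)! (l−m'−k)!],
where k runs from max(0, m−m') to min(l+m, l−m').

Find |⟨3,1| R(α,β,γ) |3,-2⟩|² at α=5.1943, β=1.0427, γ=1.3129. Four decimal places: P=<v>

First d^3_{1,-2}(β=1.0427), then the phase factors e^{-i(1)α} and e^{-i(-2)γ}:
Half-angle: c=0.867148, s=0.498051. N=√(24·2·1·120)=75.894664
k: max(0,(-2)−(1))=0 … min(3+(-2),3−(1))=1
  k=0: (−1)^3·75.8947/(12)·0.8671^3·0.4981^3 = -0.509485
  k=1: (−1)^4·75.8947/(24)·0.8671^1·0.4981^5 = +0.084036
d^3_{1,-2}(1.0427) = -0.509485 +0.084036 = -0.425449
|D^3_{1,-2}|² = |d^3_{1,-2}(β)|² = (-0.425449)² = 0.181007 (the z-rotation phases have unit modulus)

P=0.1810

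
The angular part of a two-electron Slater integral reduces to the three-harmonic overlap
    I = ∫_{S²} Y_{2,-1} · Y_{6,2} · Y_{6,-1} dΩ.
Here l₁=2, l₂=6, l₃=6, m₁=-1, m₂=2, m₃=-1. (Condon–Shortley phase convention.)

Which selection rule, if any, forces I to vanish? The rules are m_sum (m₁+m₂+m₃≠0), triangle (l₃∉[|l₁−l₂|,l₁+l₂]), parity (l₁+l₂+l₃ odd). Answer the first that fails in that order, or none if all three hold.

none

Σmᵢ = 0  ✓
l₃∈[|l₁−l₂|,l₁+l₂]=[4,8], have l₃=6  ✓
Σlᵢ = 14 ⇒ even  ✓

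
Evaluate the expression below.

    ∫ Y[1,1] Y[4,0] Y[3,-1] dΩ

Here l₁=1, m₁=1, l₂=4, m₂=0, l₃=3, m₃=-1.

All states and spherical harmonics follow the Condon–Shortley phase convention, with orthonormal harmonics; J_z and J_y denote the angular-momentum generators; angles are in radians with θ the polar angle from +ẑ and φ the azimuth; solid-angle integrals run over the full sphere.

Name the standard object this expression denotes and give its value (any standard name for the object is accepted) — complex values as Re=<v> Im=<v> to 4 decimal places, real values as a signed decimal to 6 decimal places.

This is a Gaunt coefficient — the integral of a triple product of spherical harmonics over the sphere.
Checks pass: Σm=0; 8 even; l₃=3∈[3,5].
(2·1+1)(2·4+1)(2·3+1) = 189
Δ: 2! 0! 6! / 9! → 1/252
sum: t=1:−1/36 = -1/36
3j²(1 4 3; 0 0 0) = Δ·Π!·Σ² = 4/63  (sign +1)
sum: t=0:+1/96 = 1/96
3j²(1 4 3; 1 0 -1) = Δ·Π!·Σ² = 1/42  (sign +1)
combine: 4πI² = 189·4/63·1/42 = 2/7
take √, sign +1: I = 0.15078601

Gaunt coefficient, +0.150786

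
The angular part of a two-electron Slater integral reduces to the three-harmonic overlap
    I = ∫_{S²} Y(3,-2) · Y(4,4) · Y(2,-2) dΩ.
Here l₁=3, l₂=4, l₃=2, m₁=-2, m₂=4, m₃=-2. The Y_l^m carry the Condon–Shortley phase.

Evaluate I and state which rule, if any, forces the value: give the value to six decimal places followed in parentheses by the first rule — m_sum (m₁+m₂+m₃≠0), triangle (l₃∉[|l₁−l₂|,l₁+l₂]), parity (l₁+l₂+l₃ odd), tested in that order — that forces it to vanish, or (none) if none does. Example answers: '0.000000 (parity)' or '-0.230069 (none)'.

l₁+l₂+l₃=9 is odd: 3j(l;000)=0 ⇒ I=0

0.000000 (parity)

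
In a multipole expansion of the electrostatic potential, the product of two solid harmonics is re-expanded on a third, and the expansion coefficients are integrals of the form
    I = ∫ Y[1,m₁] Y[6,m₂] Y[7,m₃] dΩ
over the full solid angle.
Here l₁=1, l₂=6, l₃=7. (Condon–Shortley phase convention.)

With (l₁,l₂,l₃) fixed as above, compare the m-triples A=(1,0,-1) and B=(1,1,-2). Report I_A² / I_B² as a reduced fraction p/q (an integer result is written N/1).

l's match ⇒ only the (l;m) 3-j factors differ between A and B.
A: triangle coeff Δ(1,6,7) = 1/1365; Σ_t [0,0]: t=0:+1/1036800 = 1/1036800; (3j)²=4/195 [(1 6 7; 1 0 -1)], sign=+1
B: triangle coeff Δ(1,6,7) = 1/1365; Σ_t [0,0]: t=0:+1/1209600 = 1/1209600; (3j)²=12/455 [(1 6 7; 1 1 -2)], sign=-1
I_A²/I_B² = (4/195)/(12/455) = 7/9

7/9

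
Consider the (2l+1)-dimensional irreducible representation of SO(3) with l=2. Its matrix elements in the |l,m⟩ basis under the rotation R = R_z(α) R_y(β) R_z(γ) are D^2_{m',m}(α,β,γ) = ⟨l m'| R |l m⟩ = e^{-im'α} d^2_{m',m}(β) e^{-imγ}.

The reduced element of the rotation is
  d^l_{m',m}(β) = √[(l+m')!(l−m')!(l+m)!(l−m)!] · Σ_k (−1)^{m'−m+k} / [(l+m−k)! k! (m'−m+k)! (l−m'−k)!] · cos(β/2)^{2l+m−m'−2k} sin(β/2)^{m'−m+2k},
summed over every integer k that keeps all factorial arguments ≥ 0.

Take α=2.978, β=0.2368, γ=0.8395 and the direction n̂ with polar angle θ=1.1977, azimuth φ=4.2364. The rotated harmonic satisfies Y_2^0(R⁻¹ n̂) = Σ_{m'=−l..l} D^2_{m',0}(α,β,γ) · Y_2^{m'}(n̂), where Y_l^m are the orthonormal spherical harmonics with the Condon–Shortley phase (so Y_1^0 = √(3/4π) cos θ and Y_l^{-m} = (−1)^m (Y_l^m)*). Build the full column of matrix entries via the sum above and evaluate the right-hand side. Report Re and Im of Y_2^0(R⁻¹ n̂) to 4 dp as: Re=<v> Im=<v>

Need the full column D^2_{m',0} for m'=−2..2 at α=2.9780, β=0.2368, γ=0.8395.
cos(β/2)=0.992999, sin(β/2)=0.118124
d^2_{-2,0}: single k=2 term ⇒ +0.033701;  D = +0.031913-0.010831i
d^2_{-1,0}: k∈[1..2] ⇒ +0.283308 -0.004009 = +0.279299;  D = -0.275570+0.045488i
d^2_{0,0}: k∈[0..2] ⇒ +0.972288 -0.055034 +0.000195 = +0.917449;  D = +0.917449+0.000000i
d^2_{1,0}: k∈[0..1] ⇒ -0.283308 +0.004009 = -0.279299;  D = +0.275570+0.045488i
d^2_{2,0}: single k=0 term ⇒ +0.033701;  D = +0.031913+0.010831i
Y_2^{m'}(θ=1.1977,φ=4.2364) and Σ D·Y over m':
  (+0.0319-0.0108i)·(-0.1943-0.2728i)  (-0.2756+0.0455i)·(-0.1202+0.2331i)  (+0.9174+0.0000i)·(-0.1897+0.0000i)  (+0.2756+0.0455i)·(+0.1202+0.2331i)  (+0.0319+0.0108i)·(-0.1943+0.2728i)
Y_2^0(R⁻¹ n̂) = -0.147317+0.000000i

Re=-0.1473 Im=0.0000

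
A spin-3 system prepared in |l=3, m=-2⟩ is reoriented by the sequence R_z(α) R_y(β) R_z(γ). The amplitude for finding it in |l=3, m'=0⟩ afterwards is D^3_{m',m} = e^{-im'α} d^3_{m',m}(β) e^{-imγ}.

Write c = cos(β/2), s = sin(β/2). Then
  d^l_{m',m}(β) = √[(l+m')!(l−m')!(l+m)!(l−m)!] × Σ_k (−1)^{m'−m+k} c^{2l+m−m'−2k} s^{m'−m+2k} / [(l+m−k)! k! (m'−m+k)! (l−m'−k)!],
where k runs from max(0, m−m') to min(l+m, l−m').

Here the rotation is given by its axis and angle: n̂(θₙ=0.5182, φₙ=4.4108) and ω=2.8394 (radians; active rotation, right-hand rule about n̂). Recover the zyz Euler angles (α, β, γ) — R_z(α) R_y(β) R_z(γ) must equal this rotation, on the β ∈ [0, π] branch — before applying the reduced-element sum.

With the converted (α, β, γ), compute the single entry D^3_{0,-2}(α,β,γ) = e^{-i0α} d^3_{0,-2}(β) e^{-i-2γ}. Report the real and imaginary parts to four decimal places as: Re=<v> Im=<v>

Axis–angle → zyz. n̂ = (sinθₙcosφₙ, sinθₙsinφₙ, cosθₙ) = (-0.147128, -0.472961, +0.868712), ω = 2.8394.
R = I cosω + sinω [n̂]ₓ + (1−cosω) n̂n̂ᵀ gives
  R = [-0.912374, -0.122523, -0.390592; +0.394560, -0.517437, -0.759329; -0.109072, -0.846904, +0.520439]
β = atan2(√(R₁₃²+R₂₃²), R₃₃) = 1.023431; α = atan2(R₂₃, R₁₃) mod 2π = 4.237295; γ = atan2(R₃₂, −R₃₁) mod 2π = 4.840473
First d^3_{0,-2}(β=1.0234), then the phase factors e^{-i(0)α} and e^{-i(-2)γ}:
c=cos(1.023431/2)=0.871906, s=sin(1.023431/2)=0.489674; N=√[6·6·1·120]=65.726707
k: max(0,(-2)−(0))=0 … min(3+(-2),3−(0))=1
  k=0: (−1)^2·65.7267/(12)·0.8719^4·0.4897^2 = +0.759019
  k=1: (−1)^3·65.7267/(12)·0.8719^2·0.4897^4 = -0.239402
d^3_{0,-2}(1.0234) = +0.759019 -0.239402 = +0.519617
D = (+1.000000+0.000000i)·(+0.519617)·(-0.967368-0.253376i) = -0.502661-0.131658i

Re=-0.5027 Im=-0.1317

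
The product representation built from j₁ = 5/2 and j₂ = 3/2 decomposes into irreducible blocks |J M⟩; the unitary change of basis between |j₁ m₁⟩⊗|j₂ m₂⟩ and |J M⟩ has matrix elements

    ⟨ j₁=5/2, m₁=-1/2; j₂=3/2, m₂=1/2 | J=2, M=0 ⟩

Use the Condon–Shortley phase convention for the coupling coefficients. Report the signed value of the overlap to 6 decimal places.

j₁+j₂−J=2  J+j₁−j₂=3  J−j₁+j₂=1  j₁+j₂+J+1=7
(j₁±m₁, j₂±m₂, J±M) = (2,3,2,1,2,2)
P² = 8/7
sum k=1..2:
  [1] −1/2 = -1/2
  [2] +1/4 = 1/4
S = -1/4
C² = P²·S² = 1/14 ; C = -0.267261

-0.267261  (= −√(1/14))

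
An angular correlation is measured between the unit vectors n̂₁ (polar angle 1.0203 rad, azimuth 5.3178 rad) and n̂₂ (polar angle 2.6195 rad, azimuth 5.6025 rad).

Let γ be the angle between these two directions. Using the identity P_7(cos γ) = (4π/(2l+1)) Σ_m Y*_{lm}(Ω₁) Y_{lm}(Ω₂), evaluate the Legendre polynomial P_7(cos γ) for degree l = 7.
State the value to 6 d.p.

0.097703

Expand P_7 via completeness: Σ_{m} conj(Y_{7,m}) at Ω₁ times Y_{7,m} at Ω₂ —
  term(m=-7) = (-0.000257, -0.000571)   from Y*(Ω₁)=(0.145272, -0.074619), Y(Ω₂)=(0.000201, -0.003830)
  term(m=-6) = (0.001282, 0.009268)   from Y*(Ω₁)=(0.330780, 0.176806), Y(Ω₂)=(0.014662, 0.020182)
  term(m=-5) = (0.006144, -0.041412)   from Y*(Ω₁)=(0.048222, 0.419174), Y(Ω₂)=(-0.095840, -0.025684)
  term(m=-4) = (-0.012583, 0.027293)   from Y*(Ω₁)=(-0.084875, 0.074433), Y(Ω₂)=(0.243213, -0.108278)
  term(m=-3) = (-0.091704, 0.105257)   from Y*(Ω₁)=(0.289158, 0.072430), Y(Ω₂)=(-0.212622, 0.417272)
  term(m=-2) = (0.096985, -0.062082)   from Y*(Ω₁)=(0.091990, 0.244412), Y(Ω₂)=(-0.091672, -0.431310)
  term(m=-1) = (-0.006410, 0.001876)   from Y*(Ω₁)=(0.113585, -0.164114), Y(Ω₂)=(-0.026007, -0.021060)
  term(m=+0) = (0.129712, 0.000000)   from Y*(Ω₁)=(0.289185, -0.000000), Y(Ω₂)=(0.448545, 0.000000)
  term(m=+1) = (-0.006410, -0.001876)   from Y*(Ω₁)=(-0.113585, -0.164114), Y(Ω₂)=(0.026007, -0.021060)
  term(m=+2) = (0.096985, 0.062082)   from Y*(Ω₁)=(0.091990, -0.244412), Y(Ω₂)=(-0.091672, 0.431310)
  term(m=+3) = (-0.091704, -0.105257)   from Y*(Ω₁)=(-0.289158, 0.072430), Y(Ω₂)=(0.212622, 0.417272)
  term(m=+4) = (-0.012583, -0.027293)   from Y*(Ω₁)=(-0.084875, -0.074433), Y(Ω₂)=(0.243213, 0.108278)
  term(m=+5) = (0.006144, 0.041412)   from Y*(Ω₁)=(-0.048222, 0.419174), Y(Ω₂)=(0.095840, -0.025684)
  term(m=+6) = (0.001282, -0.009268)   from Y*(Ω₁)=(0.330780, -0.176806), Y(Ω₂)=(0.014662, -0.020182)
  term(m=+7) = (-0.000257, 0.000571)   from Y*(Ω₁)=(-0.145272, -0.074619), Y(Ω₂)=(-0.000201, -0.003830)
Accumulated sum (0.116624, 0.000000); after 4π/(2l+1) scaling, (0.097703, 0.000000) ⇒ P_7 = 0.097703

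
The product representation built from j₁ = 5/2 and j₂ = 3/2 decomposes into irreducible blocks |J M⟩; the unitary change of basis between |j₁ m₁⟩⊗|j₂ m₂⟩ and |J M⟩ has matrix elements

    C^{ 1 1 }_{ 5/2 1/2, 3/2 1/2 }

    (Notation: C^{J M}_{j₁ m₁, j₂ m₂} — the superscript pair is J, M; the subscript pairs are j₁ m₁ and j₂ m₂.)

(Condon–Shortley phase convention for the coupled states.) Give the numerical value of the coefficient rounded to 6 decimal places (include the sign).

j₁+j₂−J=3  J+j₁−j₂=2  J−j₁+j₂=0  j₁+j₂+J+1=6
(j₁±m₁, j₂±m₂, J±M) = (3,2,2,1,2,0)
P² = 12/5
sum k=2..2:
  [2] +1/4 = 1/4
S = 1/4
C² = P²·S² = 3/20 ; C = +0.387298

+0.387298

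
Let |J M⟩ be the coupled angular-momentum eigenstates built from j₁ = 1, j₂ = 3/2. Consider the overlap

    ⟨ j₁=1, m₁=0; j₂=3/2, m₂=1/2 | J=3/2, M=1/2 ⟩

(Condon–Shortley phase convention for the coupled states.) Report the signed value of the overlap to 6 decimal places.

√[4·1!1!2!/5! · 1!1!2!1!2!1!] = √(4/15)
  +(−1)^0/∏(0,1,1,2,0,0)! = 1/2  (running 1/2)
  +(−1)^1/∏(1,0,0,1,1,1)! = -1  (running -1/2)
⟨..|..⟩ = √(4/15)·(-1/2) = -0.258199

−√(1/15) ≈ -0.258199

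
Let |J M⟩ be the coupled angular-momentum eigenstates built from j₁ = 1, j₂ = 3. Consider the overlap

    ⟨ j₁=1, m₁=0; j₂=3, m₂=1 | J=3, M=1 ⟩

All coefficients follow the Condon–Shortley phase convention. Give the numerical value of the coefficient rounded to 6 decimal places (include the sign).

triangle: 1!*1!*5!/8! = 120/40320
(j±m)!: 1!*1!*4!*2!*4!*2! = 2304
prefactor² = (2J+1)*Δ*N² = 48
  k=0: +1/(0!*1!*1!*4!*0!*1!) = 1/24
  k=1: −1/(1!*0!*0!*3!*1!*2!) = -1/12
Σ = -1/24  ⇒  CG² = 48*(-1/24)² = 1/12
CG = −√(1/12) = -0.288675

-0.288675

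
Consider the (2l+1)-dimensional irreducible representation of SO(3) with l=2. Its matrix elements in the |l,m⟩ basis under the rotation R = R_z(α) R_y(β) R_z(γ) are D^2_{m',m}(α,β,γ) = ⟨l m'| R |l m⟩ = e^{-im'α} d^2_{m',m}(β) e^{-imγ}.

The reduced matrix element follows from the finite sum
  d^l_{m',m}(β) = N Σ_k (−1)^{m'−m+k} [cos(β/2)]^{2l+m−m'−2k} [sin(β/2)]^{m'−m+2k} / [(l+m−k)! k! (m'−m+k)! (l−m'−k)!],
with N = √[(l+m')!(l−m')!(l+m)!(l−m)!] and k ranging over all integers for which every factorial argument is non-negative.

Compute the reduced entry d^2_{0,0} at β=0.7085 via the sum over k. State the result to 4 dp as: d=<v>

d^2_{0,0}(β=0.7085) via the finite sum:
With c≡cos(β/2)=0.937907 and s≡sin(β/2)=0.346887, N=[2·2·2·2]^{1/2}=4.000000
k∈{0,1,2} keeps every argument non-negative
  k=0: (−1)^0·4.0000/(4)·0.9379^4·0.3469^0 = +0.773818
  k=1: (−1)^1·4.0000/(1)·0.9379^2·0.3469^2 = -0.423405
  k=2: (−1)^2·4.0000/(4)·0.9379^0·0.3469^4 = +0.014479
d^2_{0,0}(0.7085) = +0.773818 -0.423405 +0.014479 = +0.364893

d=0.3649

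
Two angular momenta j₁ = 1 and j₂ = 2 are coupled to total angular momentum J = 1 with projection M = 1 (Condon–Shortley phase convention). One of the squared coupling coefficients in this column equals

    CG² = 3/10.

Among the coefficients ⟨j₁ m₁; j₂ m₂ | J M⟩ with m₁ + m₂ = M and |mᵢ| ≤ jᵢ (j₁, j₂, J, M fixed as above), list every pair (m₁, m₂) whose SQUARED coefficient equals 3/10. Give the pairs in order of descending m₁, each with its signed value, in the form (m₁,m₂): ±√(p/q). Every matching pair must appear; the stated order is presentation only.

(0,1): −√(3/10)

Admissible pairs with m₁+m₂ = M = 1: (-1,2), (0,1), (1,0)
  (m₁,m₂)=(1,0): CG² = 1/10, CG = +√(1/10)
  (m₁,m₂)=(0,1): CG² = 3/10, CG = −√(3/10)   ← matches the target
  (m₁,m₂)=(-1,2): CG² = 3/5, CG = +√(3/5)
Pairs with CG² = 3/10: (0,1): −√(3/10)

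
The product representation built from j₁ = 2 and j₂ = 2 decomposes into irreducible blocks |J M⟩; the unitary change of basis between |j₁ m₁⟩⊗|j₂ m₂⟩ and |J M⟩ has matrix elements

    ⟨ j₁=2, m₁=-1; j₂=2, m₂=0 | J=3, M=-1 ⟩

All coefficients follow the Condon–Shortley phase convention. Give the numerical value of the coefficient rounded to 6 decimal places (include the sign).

-0.447214  (= −√(1/5))

√[7·1!3!3!/8! · 1!3!2!2!2!4!] = √(36/5)
  +(−1)^0/∏(0,1,3,2,0,1)! = 1/12  (running 1/12)
  +(−1)^1/∏(1,0,2,1,1,2)! = -1/4  (running -1/6)
⟨..|..⟩ = √(36/5)·(-1/6) = -0.447214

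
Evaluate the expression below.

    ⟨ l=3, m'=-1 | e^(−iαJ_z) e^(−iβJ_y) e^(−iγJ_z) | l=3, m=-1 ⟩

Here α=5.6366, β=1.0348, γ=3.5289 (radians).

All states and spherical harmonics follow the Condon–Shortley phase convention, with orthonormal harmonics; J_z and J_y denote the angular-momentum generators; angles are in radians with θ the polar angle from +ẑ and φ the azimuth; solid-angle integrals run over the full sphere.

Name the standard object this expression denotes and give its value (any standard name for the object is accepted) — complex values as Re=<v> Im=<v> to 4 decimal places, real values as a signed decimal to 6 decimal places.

Wigner D-matrix element, Re=0.4006 Im=-0.1063

This is a Wigner D-matrix element — the rotation-matrix element ⟨l m'| R(α,β,γ) |l m⟩ in the angular-momentum basis.
D^3_{-1,-1}(5.6366,1.0348,3.5289) = e^{-i·-1·5.6366}·d^3_{-1,-1}(1.0348)·e^{-i·-1·3.5289}. Compute d first:
c=cos(1.034800/2)=0.869108, s=sin(1.034800/2)=0.494622; N=√[2·24·2·24]=48.000000
k∈{0,1,2} keeps every argument non-negative
  k=0: (−1)^0·48.0000/(48)·0.8691^6·0.4946^0 = +0.430966
  k=1: (−1)^1·48.0000/(6)·0.8691^4·0.4946^2 = -1.116689
  k=2: (−1)^2·48.0000/(8)·0.8691^2·0.4946^4 = +0.271265
d^3_{-1,-1}(1.0348) = +0.430966 -1.116689 +0.271265 = -0.414459
Phases: e^{-i·(-1)·5.6366}=+0.798146-0.602465i, e^{-i·(-1)·3.5289}=-0.925929-0.377697i ⇒ D=+0.400606-0.106260i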